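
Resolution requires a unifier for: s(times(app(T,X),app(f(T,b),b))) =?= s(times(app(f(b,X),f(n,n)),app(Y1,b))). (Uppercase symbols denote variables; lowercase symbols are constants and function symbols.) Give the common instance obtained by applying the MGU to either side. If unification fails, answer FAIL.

s(times(app(f(b,f(n,n)),f(n,n)),app(f(f(b,f(n,n)),b),b)))

Decompose s/1: times(app(T,X),app(f(T,b),b)) =?= times(app(f(b,X),f(n,n)),app(Y1,b)).
Decompose times/2: app(T,X) =?= app(f(b,X),f(n,n)),  app(f(T,b),b) =?= app(Y1,b).
Decompose app/2: T =?= f(b,X),  X =?= f(n,n).
Bind T := f(b,X); substituting into the one remaining equation that mentions T gives: app(f(f(b,X),b),b) =?= app(Y1,b).
Bind X := f(n,n); substituting into the remaining equation gives: app(f(f(b,f(n,n)),b),b) =?= app(Y1,b). Substituting into the earlier binding gives T := f(b,f(n,n)).
Decompose app/2: f(f(b,f(n,n)),b) =?= Y1,  b =?= b.
Bind Y1 := f(f(b,f(n,n)),b); no other remaining equation mentions Y1.
Delete trivial equation b =?= b.
Applying the MGU to either side gives s(times(app(f(b,f(n,n)),f(n,n)),app(f(f(b,f(n,n)),b),b))).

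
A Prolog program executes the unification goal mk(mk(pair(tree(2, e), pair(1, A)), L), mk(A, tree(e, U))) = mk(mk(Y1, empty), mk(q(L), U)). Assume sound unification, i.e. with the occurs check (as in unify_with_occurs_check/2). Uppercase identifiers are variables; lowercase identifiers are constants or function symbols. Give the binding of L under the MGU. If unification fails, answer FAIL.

Decompose mk/2: mk(pair(tree(2, e), pair(1, A)), L) = mk(Y1, empty),  mk(A, tree(e, U)) = mk(q(L), U).
Decompose mk/2: pair(tree(2, e), pair(1, A)) = Y1,  L = empty.
Bind Y1 := pair(tree(2, e), pair(1, A)); no other remaining equation mentions Y1.
Bind L := empty; substituting into the remaining equation gives: mk(A, tree(e, U)) = mk(q(empty), U).
Decompose mk/2: A = q(empty),  tree(e, U) = U.
Bind A := q(empty); no other remaining equation mentions A. Substituting into the earlier binding gives Y1 := pair(tree(2, e), pair(1, q(empty))).
Occurs check fails: U occurs in tree(e, U); the equation U = tree(e, U) has no finite solution.

FAIL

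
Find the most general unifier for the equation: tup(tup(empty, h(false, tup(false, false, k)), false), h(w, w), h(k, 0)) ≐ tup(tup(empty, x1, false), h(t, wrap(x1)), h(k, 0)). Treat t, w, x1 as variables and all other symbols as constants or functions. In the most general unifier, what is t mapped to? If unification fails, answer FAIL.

Decompose tup/3: tup(empty, h(false, tup(false, false, k)), false) ≐ tup(empty, x1, false),  h(w, w) ≐ h(t, wrap(x1)),  h(k, 0) ≐ h(k, 0).
Decompose tup/3: empty ≐ empty,  h(false, tup(false, false, k)) ≐ x1,  false ≐ false.
Delete trivial equation empty ≐ empty.
Bind x1 := h(false, tup(false, false, k)); substituting into the one remaining equation that mentions x1 gives: h(w, w) ≐ h(t, wrap(h(false, tup(false, false, k)))).
Delete trivial equation false ≐ false.
Decompose h/2: w ≐ t,  w ≐ wrap(h(false, tup(false, false, k))).
Bind w := t; substituting into the one remaining equation that mentions w gives: t ≐ wrap(h(false, tup(false, false, k))).
Bind t := wrap(h(false, tup(false, false, k))); no other remaining equation mentions t. Substituting into the earlier binding gives w := wrap(h(false, tup(false, false, k))).
Delete trivial equation h(k, 0) ≐ h(k, 0).
MGU = { x1 -> h(false, tup(false, false, k)), w -> wrap(h(false, tup(false, false, k))), t -> wrap(h(false, tup(false, false, k))) }, so t -> wrap(h(false, tup(false, false, k))).

wrap(h(false, tup(false, false, k)))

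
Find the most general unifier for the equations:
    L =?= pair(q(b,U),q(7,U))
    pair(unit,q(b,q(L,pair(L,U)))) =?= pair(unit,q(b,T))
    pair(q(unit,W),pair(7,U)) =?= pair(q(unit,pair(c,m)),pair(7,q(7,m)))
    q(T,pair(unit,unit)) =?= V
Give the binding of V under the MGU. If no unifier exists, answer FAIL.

Bind L := pair(q(b,U),q(7,U)); substituting into the one remaining equation that mentions L gives: pair(unit,q(b,q(pair(q(b,U),q(7,U)),pair(pair(q(b,U),q(7,U)),U)))) =?= pair(unit,q(b,T)).
Decompose pair/2: unit =?= unit,  q(b,q(pair(q(b,U),q(7,U)),pair(pair(q(b,U),q(7,U)),U))) =?= q(b,T).
Delete trivial equation unit =?= unit.
Decompose q/2: b =?= b,  q(pair(q(b,U),q(7,U)),pair(pair(q(b,U),q(7,U)),U)) =?= T.
Delete trivial equation b =?= b.
Bind T := q(pair(q(b,U),q(7,U)),pair(pair(q(b,U),q(7,U)),U)); substituting into the one remaining equation that mentions T gives: q(q(pair(q(b,U),q(7,U)),pair(pair(q(b,U),q(7,U)),U)),pair(unit,unit)) =?= V.
Decompose pair/2: q(unit,W) =?= q(unit,pair(c,m)),  pair(7,U) =?= pair(7,q(7,m)).
Decompose q/2: unit =?= unit,  W =?= pair(c,m).
Delete trivial equation unit =?= unit.
Bind W := pair(c,m); no other remaining equation mentions W.
Decompose pair/2: 7 =?= 7,  U =?= q(7,m).
Delete trivial equation 7 =?= 7.
Bind U := q(7,m); substituting into the remaining equation gives: q(q(pair(q(b,q(7,m)),q(7,q(7,m))),pair(pair(q(b,q(7,m)),q(7,q(7,m))),q(7,m))),pair(unit,unit)) =?= V. Substituting into the earlier bindings gives L := pair(q(b,q(7,m)),q(7,q(7,m))), T := q(pair(q(b,q(7,m)),q(7,q(7,m))),pair(pair(q(b,q(7,m)),q(7,q(7,m))),q(7,m))).
Bind V := q(q(pair(q(b,q(7,m)),q(7,q(7,m))),pair(pair(q(b,q(7,m)),q(7,q(7,m))),q(7,m))),pair(unit,unit)).
MGU = { L := pair(q(b,q(7,m)),q(7,q(7,m))), T := q(pair(q(b,q(7,m)),q(7,q(7,m))),pair(pair(q(b,q(7,m)),q(7,q(7,m))),q(7,m))), W := pair(c,m), U := q(7,m), V := q(q(pair(q(b,q(7,m)),q(7,q(7,m))),pair(pair(q(b,q(7,m)),q(7,q(7,m))),q(7,m))),pair(unit,unit)) }, so V := q(q(pair(q(b,q(7,m)),q(7,q(7,m))),pair(pair(q(b,q(7,m)),q(7,q(7,m))),q(7,m))),pair(unit,unit)).

q(q(pair(q(b,q(7,m)),q(7,q(7,m))),pair(pair(q(b,q(7,m)),q(7,q(7,m))),q(7,m))),pair(unit,unit))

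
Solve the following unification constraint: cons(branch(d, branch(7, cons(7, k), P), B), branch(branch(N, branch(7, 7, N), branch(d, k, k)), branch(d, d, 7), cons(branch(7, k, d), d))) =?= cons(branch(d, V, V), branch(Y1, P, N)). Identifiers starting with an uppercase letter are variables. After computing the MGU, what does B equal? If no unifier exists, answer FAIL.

Decompose cons/2: branch(d, branch(7, cons(7, k), P), B) =?= branch(d, V, V),  branch(branch(N, branch(7, 7, N), branch(d, k, k)), branch(d, d, 7), cons(branch(7, k, d), d)) =?= branch(Y1, P, N).
Decompose branch/3: d =?= d,  branch(7, cons(7, k), P) =?= V,  B =?= V.
Delete trivial equation d =?= d.
Bind V := branch(7, cons(7, k), P); substituting into the one remaining equation that mentions V gives: B =?= branch(7, cons(7, k), P).
Bind B := branch(7, cons(7, k), P); no other remaining equation mentions B.
Decompose branch/3: branch(N, branch(7, 7, N), branch(d, k, k)) =?= Y1,  branch(d, d, 7) =?= P,  cons(branch(7, k, d), d) =?= N.
Bind Y1 := branch(N, branch(7, 7, N), branch(d, k, k)); no other remaining equation mentions Y1.
Bind P := branch(d, d, 7); no other remaining equation mentions P. Substituting into the earlier bindings gives V := branch(7, cons(7, k), branch(d, d, 7)), B := branch(7, cons(7, k), branch(d, d, 7)).
Bind N := cons(branch(7, k, d), d). Substituting into the earlier binding gives Y1 := branch(cons(branch(7, k, d), d), branch(7, 7, cons(branch(7, k, d), d)), branch(d, k, k)).
MGU = { V := branch(7, cons(7, k), branch(d, d, 7)), B := branch(7, cons(7, k), branch(d, d, 7)), Y1 := branch(cons(branch(7, k, d), d), branch(7, 7, cons(branch(7, k, d), d)), branch(d, k, k)), P := branch(d, d, 7), N := cons(branch(7, k, d), d) }, so B := branch(7, cons(7, k), branch(d, d, 7)).

branch(7, cons(7, k), branch(d, d, 7))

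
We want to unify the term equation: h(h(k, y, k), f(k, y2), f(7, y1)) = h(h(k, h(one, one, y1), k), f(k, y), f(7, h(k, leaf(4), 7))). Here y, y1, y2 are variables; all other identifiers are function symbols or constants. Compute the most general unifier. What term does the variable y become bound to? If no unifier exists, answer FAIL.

h(one, one, h(k, leaf(4), 7))

Decompose h/3: h(k, y, k) = h(k, h(one, one, y1), k),  f(k, y2) = f(k, y),  f(7, y1) = f(7, h(k, leaf(4), 7)).
Decompose h/3: k = k,  y = h(one, one, y1),  k = k.
Delete trivial equation k = k.
Bind y := h(one, one, y1); substituting into the one remaining equation that mentions y gives: f(k, y2) = f(k, h(one, one, y1)).
Delete trivial equation k = k.
Decompose f/2: k = k,  y2 = h(one, one, y1).
Delete trivial equation k = k.
Bind y2 := h(one, one, y1); no other remaining equation mentions y2.
Decompose f/2: 7 = 7,  y1 = h(k, leaf(4), 7).
Delete trivial equation 7 = 7.
Bind y1 := h(k, leaf(4), 7). Substituting into the earlier bindings gives y := h(one, one, h(k, leaf(4), 7)), y2 := h(one, one, h(k, leaf(4), 7)).
MGU = { y ↦ h(one, one, h(k, leaf(4), 7)), y2 ↦ h(one, one, h(k, leaf(4), 7)), y1 ↦ h(k, leaf(4), 7) }, so y ↦ h(one, one, h(k, leaf(4), 7)).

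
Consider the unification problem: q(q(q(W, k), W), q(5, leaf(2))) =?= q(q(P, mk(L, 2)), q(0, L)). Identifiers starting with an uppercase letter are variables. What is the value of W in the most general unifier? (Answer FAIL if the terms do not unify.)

Decompose q/2: q(q(W, k), W) =?= q(P, mk(L, 2)),  q(5, leaf(2)) =?= q(0, L).
Decompose q/2: q(W, k) =?= P,  W =?= mk(L, 2).
Bind P := q(W, k); no other remaining equation mentions P.
Bind W := mk(L, 2); no other remaining equation mentions W. Substituting into the earlier binding gives P := q(mk(L, 2), k).
Decompose q/2: 5 =?= 0,  leaf(2) =?= L.
Clash: constants 5 and 0 differ; no unifier exists.

FAIL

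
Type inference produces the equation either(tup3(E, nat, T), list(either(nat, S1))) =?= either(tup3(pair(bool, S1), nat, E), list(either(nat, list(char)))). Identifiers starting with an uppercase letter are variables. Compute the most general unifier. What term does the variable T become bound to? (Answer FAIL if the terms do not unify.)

pair(bool, list(char))

Decompose either/2: tup3(E, nat, T) =?= tup3(pair(bool, S1), nat, E),  list(either(nat, S1)) =?= list(either(nat, list(char))).
Decompose tup3/3: E =?= pair(bool, S1),  nat =?= nat,  T =?= E.
Bind E := pair(bool, S1); substituting into the one remaining equation that mentions E gives: T =?= pair(bool, S1).
Delete trivial equation nat =?= nat.
Bind T := pair(bool, S1); no other remaining equation mentions T.
Decompose list/1: either(nat, S1) =?= either(nat, list(char)).
Decompose either/2: nat =?= nat,  S1 =?= list(char).
Delete trivial equation nat =?= nat.
Bind S1 := list(char). Substituting into the earlier bindings gives E := pair(bool, list(char)), T := pair(bool, list(char)).
MGU = { E -> pair(bool, list(char)), T -> pair(bool, list(char)), S1 -> list(char) }, so T -> pair(bool, list(char)).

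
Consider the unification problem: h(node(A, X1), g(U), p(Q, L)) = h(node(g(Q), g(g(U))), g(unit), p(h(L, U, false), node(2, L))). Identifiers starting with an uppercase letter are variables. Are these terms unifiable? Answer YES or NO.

NO

Decompose h/3: node(A, X1) = node(g(Q), g(g(U))),  g(U) = g(unit),  p(Q, L) = p(h(L, U, false), node(2, L)).
Decompose node/2: A = g(Q),  X1 = g(g(U)).
Bind A := g(Q); no other remaining equation mentions A.
Bind X1 := g(g(U)); no other remaining equation mentions X1.
Decompose g/1: U = unit.
Bind U := unit; substituting into the remaining equation gives: p(Q, L) = p(h(L, unit, false), node(2, L)). Substituting into the earlier binding gives X1 := g(g(unit)).
Decompose p/2: Q = h(L, unit, false),  L = node(2, L).
Bind Q := h(L, unit, false); no other remaining equation mentions Q. Substituting into the earlier binding gives A := g(h(L, unit, false)).
Occurs check fails: L occurs in node(2, L); the equation L = node(2, L) has no finite solution.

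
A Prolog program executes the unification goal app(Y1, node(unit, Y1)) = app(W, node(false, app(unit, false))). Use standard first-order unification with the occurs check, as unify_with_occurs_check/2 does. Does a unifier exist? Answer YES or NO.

NO

Decompose app/2: Y1 = W,  node(unit, Y1) = node(false, app(unit, false)).
Bind Y1 := W; substituting into the remaining equation gives: node(unit, W) = node(false, app(unit, false)).
Decompose node/2: unit = false,  W = app(unit, false).
Clash: constants unit and false differ; no unifier exists.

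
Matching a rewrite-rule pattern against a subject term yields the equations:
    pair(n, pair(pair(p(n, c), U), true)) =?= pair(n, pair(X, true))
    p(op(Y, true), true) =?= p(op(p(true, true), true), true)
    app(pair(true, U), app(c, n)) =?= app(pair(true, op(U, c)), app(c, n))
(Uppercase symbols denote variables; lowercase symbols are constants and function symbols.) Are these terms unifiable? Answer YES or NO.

Decompose pair/2: n =?= n,  pair(pair(p(n, c), U), true) =?= pair(X, true).
Delete trivial equation n =?= n.
Decompose pair/2: pair(p(n, c), U) =?= X,  true =?= true.
Bind X := pair(p(n, c), U); no other remaining equation mentions X.
Delete trivial equation true =?= true.
Decompose p/2: op(Y, true) =?= op(p(true, true), true),  true =?= true.
Decompose op/2: Y =?= p(true, true),  true =?= true.
Bind Y := p(true, true); no other remaining equation mentions Y.
Delete trivial equation true =?= true.
Delete trivial equation true =?= true.
Decompose app/2: pair(true, U) =?= pair(true, op(U, c)),  app(c, n) =?= app(c, n).
Decompose pair/2: true =?= true,  U =?= op(U, c).
Delete trivial equation true =?= true.
Occurs check fails: U occurs in op(U, c); the equation U =?= op(U, c) has no finite solution.

NO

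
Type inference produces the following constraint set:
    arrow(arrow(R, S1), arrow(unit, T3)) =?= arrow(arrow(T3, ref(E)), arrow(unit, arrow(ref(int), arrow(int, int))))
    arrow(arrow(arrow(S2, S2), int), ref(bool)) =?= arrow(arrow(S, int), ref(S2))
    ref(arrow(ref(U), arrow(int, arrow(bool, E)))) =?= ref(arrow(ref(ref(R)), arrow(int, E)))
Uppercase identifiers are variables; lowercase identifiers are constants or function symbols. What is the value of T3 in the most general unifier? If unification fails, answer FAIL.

Decompose arrow/2: arrow(R, S1) =?= arrow(T3, ref(E)),  arrow(unit, T3) =?= arrow(unit, arrow(ref(int), arrow(int, int))).
Decompose arrow/2: R =?= T3,  S1 =?= ref(E).
Bind R := T3; substituting into the one remaining equation that mentions R gives: ref(arrow(ref(U), arrow(int, arrow(bool, E)))) =?= ref(arrow(ref(ref(T3)), arrow(int, E))).
Bind S1 := ref(E); no other remaining equation mentions S1.
Decompose arrow/2: unit =?= unit,  T3 =?= arrow(ref(int), arrow(int, int)).
Delete trivial equation unit =?= unit.
Bind T3 := arrow(ref(int), arrow(int, int)); substituting into the one remaining equation that mentions T3 gives: ref(arrow(ref(U), arrow(int, arrow(bool, E)))) =?= ref(arrow(ref(ref(arrow(ref(int), arrow(int, int)))), arrow(int, E))). Substituting into the earlier binding gives R := arrow(ref(int), arrow(int, int)).
Decompose arrow/2: arrow(arrow(S2, S2), int) =?= arrow(S, int),  ref(bool) =?= ref(S2).
Decompose arrow/2: arrow(S2, S2) =?= S,  int =?= int.
Bind S := arrow(S2, S2); no other remaining equation mentions S.
Delete trivial equation int =?= int.
Decompose ref/1: bool =?= S2.
Bind S2 := bool; no other remaining equation mentions S2. Substituting into the earlier binding gives S := arrow(bool, bool).
Decompose ref/1: arrow(ref(U), arrow(int, arrow(bool, E))) =?= arrow(ref(ref(arrow(ref(int), arrow(int, int)))), arrow(int, E)).
Decompose arrow/2: ref(U) =?= ref(ref(arrow(ref(int), arrow(int, int)))),  arrow(int, arrow(bool, E)) =?= arrow(int, E).
Decompose ref/1: U =?= ref(arrow(ref(int), arrow(int, int))).
Bind U := ref(arrow(ref(int), arrow(int, int))); no other remaining equation mentions U.
Decompose arrow/2: int =?= int,  arrow(bool, E) =?= E.
Delete trivial equation int =?= int.
Occurs check fails: E occurs in arrow(bool, E); the equation E =?= arrow(bool, E) has no finite solution.

FAIL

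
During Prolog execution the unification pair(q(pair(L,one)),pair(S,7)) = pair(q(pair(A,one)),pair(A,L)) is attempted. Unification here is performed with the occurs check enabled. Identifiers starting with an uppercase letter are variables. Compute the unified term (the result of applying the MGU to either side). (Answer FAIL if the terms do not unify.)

pair(q(pair(7,one)),pair(7,7))

Decompose pair/2: q(pair(L,one)) = q(pair(A,one)),  pair(S,7) = pair(A,L).
Decompose q/1: pair(L,one) = pair(A,one).
Decompose pair/2: L = A,  one = one.
Bind L := A; substituting into the one remaining equation that mentions L gives: pair(S,7) = pair(A,A).
Delete trivial equation one = one.
Decompose pair/2: S = A,  7 = A.
Bind S := A; no other remaining equation mentions S.
Bind A := 7. Substituting into the earlier bindings gives L := 7, S := 7.
Applying the MGU to either side gives pair(q(pair(7,one)),pair(7,7)).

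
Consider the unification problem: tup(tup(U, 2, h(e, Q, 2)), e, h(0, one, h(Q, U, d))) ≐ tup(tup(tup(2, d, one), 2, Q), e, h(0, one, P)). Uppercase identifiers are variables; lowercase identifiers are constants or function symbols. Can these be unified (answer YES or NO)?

Decompose tup/3: tup(U, 2, h(e, Q, 2)) ≐ tup(tup(2, d, one), 2, Q),  e ≐ e,  h(0, one, h(Q, U, d)) ≐ h(0, one, P).
Decompose tup/3: U ≐ tup(2, d, one),  2 ≐ 2,  h(e, Q, 2) ≐ Q.
Bind U := tup(2, d, one); substituting into the one remaining equation that mentions U gives: h(0, one, h(Q, tup(2, d, one), d)) ≐ h(0, one, P).
Delete trivial equation 2 ≐ 2.
Occurs check fails: Q occurs in h(e, Q, 2); the equation Q ≐ h(e, Q, 2) has no finite solution.

NO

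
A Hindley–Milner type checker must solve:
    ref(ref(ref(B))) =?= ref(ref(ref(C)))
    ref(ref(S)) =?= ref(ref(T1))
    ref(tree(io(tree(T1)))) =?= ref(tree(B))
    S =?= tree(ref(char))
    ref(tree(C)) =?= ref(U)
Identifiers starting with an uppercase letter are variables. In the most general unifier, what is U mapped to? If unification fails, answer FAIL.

tree(io(tree(tree(ref(char)))))

Decompose ref/1: ref(ref(B)) =?= ref(ref(C)).
Decompose ref/1: ref(B) =?= ref(C).
Decompose ref/1: B =?= C.
Bind B := C; substituting into the one remaining equation that mentions B gives: ref(tree(io(tree(T1)))) =?= ref(tree(C)).
Decompose ref/1: ref(S) =?= ref(T1).
Decompose ref/1: S =?= T1.
Bind S := T1; substituting into the one remaining equation that mentions S gives: T1 =?= tree(ref(char)).
Decompose ref/1: tree(io(tree(T1))) =?= tree(C).
Decompose tree/1: io(tree(T1)) =?= C.
Bind C := io(tree(T1)); substituting into the one remaining equation that mentions C gives: ref(tree(io(tree(T1)))) =?= ref(U). Substituting into the earlier binding gives B := io(tree(T1)).
Bind T1 := tree(ref(char)); substituting into the remaining equation gives: ref(tree(io(tree(tree(ref(char)))))) =?= ref(U). Substituting into the earlier bindings gives B := io(tree(tree(ref(char)))), S := tree(ref(char)), C := io(tree(tree(ref(char)))).
Decompose ref/1: tree(io(tree(tree(ref(char))))) =?= U.
Bind U := tree(io(tree(tree(ref(char))))).
MGU = { B -> io(tree(tree(ref(char)))), S -> tree(ref(char)), C -> io(tree(tree(ref(char)))), T1 -> tree(ref(char)), U -> tree(io(tree(tree(ref(char))))) }, so U -> tree(io(tree(tree(ref(char))))).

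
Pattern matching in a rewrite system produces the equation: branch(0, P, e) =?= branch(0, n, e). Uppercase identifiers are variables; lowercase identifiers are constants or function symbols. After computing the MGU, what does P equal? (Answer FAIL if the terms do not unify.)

n

Decompose branch/3: 0 =?= 0,  P =?= n,  e =?= e.
Delete trivial equation 0 =?= 0.
Bind P := n; no other remaining equation mentions P.
Delete trivial equation e =?= e.
MGU = { P -> n }, so P -> n.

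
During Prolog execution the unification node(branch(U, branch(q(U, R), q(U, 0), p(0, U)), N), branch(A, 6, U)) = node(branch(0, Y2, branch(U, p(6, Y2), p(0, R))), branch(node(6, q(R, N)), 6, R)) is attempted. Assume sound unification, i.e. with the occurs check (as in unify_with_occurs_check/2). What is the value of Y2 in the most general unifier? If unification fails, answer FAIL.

branch(q(0, 0), q(0, 0), p(0, 0))

Decompose node/2: branch(U, branch(q(U, R), q(U, 0), p(0, U)), N) = branch(0, Y2, branch(U, p(6, Y2), p(0, R))),  branch(A, 6, U) = branch(node(6, q(R, N)), 6, R).
Decompose branch/3: U = 0,  branch(q(U, R), q(U, 0), p(0, U)) = Y2,  N = branch(U, p(6, Y2), p(0, R)).
Bind U := 0; substituting into the remaining equations gives: branch(q(0, R), q(0, 0), p(0, 0)) = Y2,  N = branch(0, p(6, Y2), p(0, R)),  branch(A, 6, 0) = branch(node(6, q(R, N)), 6, R).
Bind Y2 := branch(q(0, R), q(0, 0), p(0, 0)); substituting into the one remaining equation that mentions Y2 gives: N = branch(0, p(6, branch(q(0, R), q(0, 0), p(0, 0))), p(0, R)).
Bind N := branch(0, p(6, branch(q(0, R), q(0, 0), p(0, 0))), p(0, R)); substituting into the remaining equation gives: branch(A, 6, 0) = branch(node(6, q(R, branch(0, p(6, branch(q(0, R), q(0, 0), p(0, 0))), p(0, R)))), 6, R).
Decompose branch/3: A = node(6, q(R, branch(0, p(6, branch(q(0, R), q(0, 0), p(0, 0))), p(0, R)))),  6 = 6,  0 = R.
Bind A := node(6, q(R, branch(0, p(6, branch(q(0, R), q(0, 0), p(0, 0))), p(0, R)))); no other remaining equation mentions A.
Delete trivial equation 6 = 6.
Bind R := 0. Substituting into the earlier bindings gives Y2 := branch(q(0, 0), q(0, 0), p(0, 0)), N := branch(0, p(6, branch(q(0, 0), q(0, 0), p(0, 0))), p(0, 0)), A := node(6, q(0, branch(0, p(6, branch(q(0, 0), q(0, 0), p(0, 0))), p(0, 0)))).
MGU = { U = 0, Y2 = branch(q(0, 0), q(0, 0), p(0, 0)), N = branch(0, p(6, branch(q(0, 0), q(0, 0), p(0, 0))), p(0, 0)), A = node(6, q(0, branch(0, p(6, branch(q(0, 0), q(0, 0), p(0, 0))), p(0, 0)))), R = 0 }, so Y2 = branch(q(0, 0), q(0, 0), p(0, 0)).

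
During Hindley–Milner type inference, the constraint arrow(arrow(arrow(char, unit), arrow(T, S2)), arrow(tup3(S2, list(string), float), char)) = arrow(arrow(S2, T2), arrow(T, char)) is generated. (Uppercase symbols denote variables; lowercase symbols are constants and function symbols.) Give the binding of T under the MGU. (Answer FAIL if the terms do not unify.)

tup3(arrow(char, unit), list(string), float)

Decompose arrow/2: arrow(arrow(char, unit), arrow(T, S2)) = arrow(S2, T2),  arrow(tup3(S2, list(string), float), char) = arrow(T, char).
Decompose arrow/2: arrow(char, unit) = S2,  arrow(T, S2) = T2.
Bind S2 := arrow(char, unit); substituting into the remaining equations gives: arrow(T, arrow(char, unit)) = T2,  arrow(tup3(arrow(char, unit), list(string), float), char) = arrow(T, char).
Bind T2 := arrow(T, arrow(char, unit)); no other remaining equation mentions T2.
Decompose arrow/2: tup3(arrow(char, unit), list(string), float) = T,  char = char.
Bind T := tup3(arrow(char, unit), list(string), float); no other remaining equation mentions T. Substituting into the earlier binding gives T2 := arrow(tup3(arrow(char, unit), list(string), float), arrow(char, unit)).
Delete trivial equation char = char.
MGU = { S2 := arrow(char, unit), T2 := arrow(tup3(arrow(char, unit), list(string), float), arrow(char, unit)), T := tup3(arrow(char, unit), list(string), float) }, so T := tup3(arrow(char, unit), list(string), float).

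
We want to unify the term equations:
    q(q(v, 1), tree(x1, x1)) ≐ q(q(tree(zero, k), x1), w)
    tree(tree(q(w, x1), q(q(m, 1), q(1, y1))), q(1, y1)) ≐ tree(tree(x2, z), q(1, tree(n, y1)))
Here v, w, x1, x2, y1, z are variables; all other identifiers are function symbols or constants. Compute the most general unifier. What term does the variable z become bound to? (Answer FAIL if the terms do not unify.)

FAIL

Decompose q/2: q(v, 1) ≐ q(tree(zero, k), x1),  tree(x1, x1) ≐ w.
Decompose q/2: v ≐ tree(zero, k),  1 ≐ x1.
Bind v := tree(zero, k); no other remaining equation mentions v.
Bind x1 := 1; substituting into the remaining equations gives: tree(1, 1) ≐ w,  tree(tree(q(w, 1), q(q(m, 1), q(1, y1))), q(1, y1)) ≐ tree(tree(x2, z), q(1, tree(n, y1))).
Bind w := tree(1, 1); substituting into the remaining equation gives: tree(tree(q(tree(1, 1), 1), q(q(m, 1), q(1, y1))), q(1, y1)) ≐ tree(tree(x2, z), q(1, tree(n, y1))).
Decompose tree/2: tree(q(tree(1, 1), 1), q(q(m, 1), q(1, y1))) ≐ tree(x2, z),  q(1, y1) ≐ q(1, tree(n, y1)).
Decompose tree/2: q(tree(1, 1), 1) ≐ x2,  q(q(m, 1), q(1, y1)) ≐ z.
Bind x2 := q(tree(1, 1), 1); no other remaining equation mentions x2.
Bind z := q(q(m, 1), q(1, y1)); no other remaining equation mentions z.
Decompose q/2: 1 ≐ 1,  y1 ≐ tree(n, y1).
Delete trivial equation 1 ≐ 1.
Occurs check fails: y1 occurs in tree(n, y1); the equation y1 ≐ tree(n, y1) has no finite solution.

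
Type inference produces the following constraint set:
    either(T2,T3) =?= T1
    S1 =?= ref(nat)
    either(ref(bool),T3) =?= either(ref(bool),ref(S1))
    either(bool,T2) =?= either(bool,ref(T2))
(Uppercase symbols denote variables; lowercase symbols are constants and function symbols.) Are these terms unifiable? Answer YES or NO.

Bind T1 := either(T2,T3); no other remaining equation mentions T1.
Bind S1 := ref(nat); substituting into the one remaining equation that mentions S1 gives: either(ref(bool),T3) =?= either(ref(bool),ref(ref(nat))).
Decompose either/2: ref(bool) =?= ref(bool),  T3 =?= ref(ref(nat)).
Delete trivial equation ref(bool) =?= ref(bool).
Bind T3 := ref(ref(nat)); no other remaining equation mentions T3. Substituting into the earlier binding gives T1 := either(T2,ref(ref(nat))).
Decompose either/2: bool =?= bool,  T2 =?= ref(T2).
Delete trivial equation bool =?= bool.
Occurs check fails: T2 occurs in ref(T2); the equation T2 =?= ref(T2) has no finite solution.

NO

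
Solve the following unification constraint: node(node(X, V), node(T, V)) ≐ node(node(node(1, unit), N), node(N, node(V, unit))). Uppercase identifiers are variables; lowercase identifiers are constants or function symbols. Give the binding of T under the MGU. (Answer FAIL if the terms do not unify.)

FAIL

Decompose node/2: node(X, V) ≐ node(node(1, unit), N),  node(T, V) ≐ node(N, node(V, unit)).
Decompose node/2: X ≐ node(1, unit),  V ≐ N.
Bind X := node(1, unit); no other remaining equation mentions X.
Bind V := N; substituting into the remaining equation gives: node(T, N) ≐ node(N, node(N, unit)).
Decompose node/2: T ≐ N,  N ≐ node(N, unit).
Bind T := N; no other remaining equation mentions T.
Occurs check fails: N occurs in node(N, unit); the equation N ≐ node(N, unit) has no finite solution.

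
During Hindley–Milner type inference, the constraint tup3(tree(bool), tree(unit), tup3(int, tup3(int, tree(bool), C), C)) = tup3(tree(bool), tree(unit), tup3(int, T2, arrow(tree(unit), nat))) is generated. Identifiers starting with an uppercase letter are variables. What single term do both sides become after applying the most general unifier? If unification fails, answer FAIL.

Decompose tup3/3: tree(bool) = tree(bool),  tree(unit) = tree(unit),  tup3(int, tup3(int, tree(bool), C), C) = tup3(int, T2, arrow(tree(unit), nat)).
Delete trivial equation tree(bool) = tree(bool).
Delete trivial equation tree(unit) = tree(unit).
Decompose tup3/3: int = int,  tup3(int, tree(bool), C) = T2,  C = arrow(tree(unit), nat).
Delete trivial equation int = int.
Bind T2 := tup3(int, tree(bool), C); no other remaining equation mentions T2.
Bind C := arrow(tree(unit), nat). Substituting into the earlier binding gives T2 := tup3(int, tree(bool), arrow(tree(unit), nat)).
Applying the MGU to either side gives tup3(tree(bool), tree(unit), tup3(int, tup3(int, tree(bool), arrow(tree(unit), nat)), arrow(tree(unit), nat))).

tup3(tree(bool), tree(unit), tup3(int, tup3(int, tree(bool), arrow(tree(unit), nat)), arrow(tree(unit), nat)))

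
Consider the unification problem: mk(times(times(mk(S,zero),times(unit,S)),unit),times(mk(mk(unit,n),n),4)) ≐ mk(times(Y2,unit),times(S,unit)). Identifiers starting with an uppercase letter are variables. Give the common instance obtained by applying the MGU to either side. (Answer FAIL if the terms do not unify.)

FAIL

Decompose mk/2: times(times(mk(S,zero),times(unit,S)),unit) ≐ times(Y2,unit),  times(mk(mk(unit,n),n),4) ≐ times(S,unit).
Decompose times/2: times(mk(S,zero),times(unit,S)) ≐ Y2,  unit ≐ unit.
Bind Y2 := times(mk(S,zero),times(unit,S)); no other remaining equation mentions Y2.
Delete trivial equation unit ≐ unit.
Decompose times/2: mk(mk(unit,n),n) ≐ S,  4 ≐ unit.
Bind S := mk(mk(unit,n),n); no other remaining equation mentions S. Substituting into the earlier binding gives Y2 := times(mk(mk(mk(unit,n),n),zero),times(unit,mk(mk(unit,n),n))).
Clash: constants 4 and unit differ; no unifier exists.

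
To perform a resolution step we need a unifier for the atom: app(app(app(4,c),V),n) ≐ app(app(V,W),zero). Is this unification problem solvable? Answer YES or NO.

Decompose app/2: app(app(4,c),V) ≐ app(V,W),  n ≐ zero.
Decompose app/2: app(4,c) ≐ V,  V ≐ W.
Bind V := app(4,c); substituting into the one remaining equation that mentions V gives: app(4,c) ≐ W.
Bind W := app(4,c); no other remaining equation mentions W.
Clash: constants n and zero differ; no unifier exists.

NO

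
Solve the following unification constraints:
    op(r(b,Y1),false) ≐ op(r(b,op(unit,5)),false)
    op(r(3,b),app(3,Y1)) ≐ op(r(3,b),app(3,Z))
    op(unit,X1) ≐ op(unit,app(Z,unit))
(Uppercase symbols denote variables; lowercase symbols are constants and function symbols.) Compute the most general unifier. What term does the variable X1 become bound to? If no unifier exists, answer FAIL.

app(op(unit,5),unit)

Decompose op/2: r(b,Y1) ≐ r(b,op(unit,5)),  false ≐ false.
Decompose r/2: b ≐ b,  Y1 ≐ op(unit,5).
Delete trivial equation b ≐ b.
Bind Y1 := op(unit,5); substituting into the one remaining equation that mentions Y1 gives: op(r(3,b),app(3,op(unit,5))) ≐ op(r(3,b),app(3,Z)).
Delete trivial equation false ≐ false.
Decompose op/2: r(3,b) ≐ r(3,b),  app(3,op(unit,5)) ≐ app(3,Z).
Delete trivial equation r(3,b) ≐ r(3,b).
Decompose app/2: 3 ≐ 3,  op(unit,5) ≐ Z.
Delete trivial equation 3 ≐ 3.
Bind Z := op(unit,5); substituting into the remaining equation gives: op(unit,X1) ≐ op(unit,app(op(unit,5),unit)).
Decompose op/2: unit ≐ unit,  X1 ≐ app(op(unit,5),unit).
Delete trivial equation unit ≐ unit.
Bind X1 := app(op(unit,5),unit).
MGU = { Y1 ↦ op(unit,5), Z ↦ op(unit,5), X1 ↦ app(op(unit,5),unit) }, so X1 ↦ app(op(unit,5),unit).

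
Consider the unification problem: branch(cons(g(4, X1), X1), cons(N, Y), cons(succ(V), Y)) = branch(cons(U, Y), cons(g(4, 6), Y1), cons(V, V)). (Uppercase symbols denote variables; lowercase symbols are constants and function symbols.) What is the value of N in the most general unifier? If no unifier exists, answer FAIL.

FAIL

Decompose branch/3: cons(g(4, X1), X1) = cons(U, Y),  cons(N, Y) = cons(g(4, 6), Y1),  cons(succ(V), Y) = cons(V, V).
Decompose cons/2: g(4, X1) = U,  X1 = Y.
Bind U := g(4, X1); no other remaining equation mentions U.
Bind X1 := Y; no other remaining equation mentions X1. Substituting into the earlier binding gives U := g(4, Y).
Decompose cons/2: N = g(4, 6),  Y = Y1.
Bind N := g(4, 6); no other remaining equation mentions N.
Bind Y := Y1; substituting into the remaining equation gives: cons(succ(V), Y1) = cons(V, V). Substituting into the earlier bindings gives U := g(4, Y1), X1 := Y1.
Decompose cons/2: succ(V) = V,  Y1 = V.
Occurs check fails: V occurs in succ(V); the equation V = succ(V) has no finite solution.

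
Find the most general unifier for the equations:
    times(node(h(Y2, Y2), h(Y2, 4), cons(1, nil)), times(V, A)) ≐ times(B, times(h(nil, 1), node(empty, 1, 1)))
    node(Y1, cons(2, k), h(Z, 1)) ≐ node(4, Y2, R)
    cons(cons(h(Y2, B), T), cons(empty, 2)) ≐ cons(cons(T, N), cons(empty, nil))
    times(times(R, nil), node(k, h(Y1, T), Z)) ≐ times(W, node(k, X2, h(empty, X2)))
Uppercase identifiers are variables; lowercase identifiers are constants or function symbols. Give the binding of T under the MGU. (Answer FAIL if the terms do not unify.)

FAIL

Decompose times/2: node(h(Y2, Y2), h(Y2, 4), cons(1, nil)) ≐ B,  times(V, A) ≐ times(h(nil, 1), node(empty, 1, 1)).
Bind B := node(h(Y2, Y2), h(Y2, 4), cons(1, nil)); substituting into the one remaining equation that mentions B gives: cons(cons(h(Y2, node(h(Y2, Y2), h(Y2, 4), cons(1, nil))), T), cons(empty, 2)) ≐ cons(cons(T, N), cons(empty, nil)).
Decompose times/2: V ≐ h(nil, 1),  A ≐ node(empty, 1, 1).
Bind V := h(nil, 1); no other remaining equation mentions V.
Bind A := node(empty, 1, 1); no other remaining equation mentions A.
Decompose node/3: Y1 ≐ 4,  cons(2, k) ≐ Y2,  h(Z, 1) ≐ R.
Bind Y1 := 4; substituting into the one remaining equation that mentions Y1 gives: times(times(R, nil), node(k, h(4, T), Z)) ≐ times(W, node(k, X2, h(empty, X2))).
Bind Y2 := cons(2, k); substituting into the one remaining equation that mentions Y2 gives: cons(cons(h(cons(2, k), node(h(cons(2, k), cons(2, k)), h(cons(2, k), 4), cons(1, nil))), T), cons(empty, 2)) ≐ cons(cons(T, N), cons(empty, nil)). Substituting into the earlier binding gives B := node(h(cons(2, k), cons(2, k)), h(cons(2, k), 4), cons(1, nil)).
Bind R := h(Z, 1); substituting into the one remaining equation that mentions R gives: times(times(h(Z, 1), nil), node(k, h(4, T), Z)) ≐ times(W, node(k, X2, h(empty, X2))).
Decompose cons/2: cons(h(cons(2, k), node(h(cons(2, k), cons(2, k)), h(cons(2, k), 4), cons(1, nil))), T) ≐ cons(T, N),  cons(empty, 2) ≐ cons(empty, nil).
Decompose cons/2: h(cons(2, k), node(h(cons(2, k), cons(2, k)), h(cons(2, k), 4), cons(1, nil))) ≐ T,  T ≐ N.
Bind T := h(cons(2, k), node(h(cons(2, k), cons(2, k)), h(cons(2, k), 4), cons(1, nil))); substituting into the 2 remaining equations that mention T gives: h(cons(2, k), node(h(cons(2, k), cons(2, k)), h(cons(2, k), 4), cons(1, nil))) ≐ N,  times(times(h(Z, 1), nil), node(k, h(4, h(cons(2, k), node(h(cons(2, k), cons(2, k)), h(cons(2, k), 4), cons(1, nil)))), Z)) ≐ times(W, node(k, X2, h(empty, X2))).
Bind N := h(cons(2, k), node(h(cons(2, k), cons(2, k)), h(cons(2, k), 4), cons(1, nil))); no other remaining equation mentions N.
Decompose cons/2: empty ≐ empty,  2 ≐ nil.
Delete trivial equation empty ≐ empty.
Clash: constants 2 and nil differ; no unifier exists.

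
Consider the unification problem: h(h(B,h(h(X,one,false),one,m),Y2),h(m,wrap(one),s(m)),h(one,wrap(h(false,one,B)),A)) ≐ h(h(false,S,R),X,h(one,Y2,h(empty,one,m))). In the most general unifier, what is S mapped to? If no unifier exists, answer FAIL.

Decompose h/3: h(B,h(h(X,one,false),one,m),Y2) ≐ h(false,S,R),  h(m,wrap(one),s(m)) ≐ X,  h(one,wrap(h(false,one,B)),A) ≐ h(one,Y2,h(empty,one,m)).
Decompose h/3: B ≐ false,  h(h(X,one,false),one,m) ≐ S,  Y2 ≐ R.
Bind B := false; substituting into the one remaining equation that mentions B gives: h(one,wrap(h(false,one,false)),A) ≐ h(one,Y2,h(empty,one,m)).
Bind S := h(h(X,one,false),one,m); no other remaining equation mentions S.
Bind Y2 := R; substituting into the one remaining equation that mentions Y2 gives: h(one,wrap(h(false,one,false)),A) ≐ h(one,R,h(empty,one,m)).
Bind X := h(m,wrap(one),s(m)); no other remaining equation mentions X. Substituting into the earlier binding gives S := h(h(h(m,wrap(one),s(m)),one,false),one,m).
Decompose h/3: one ≐ one,  wrap(h(false,one,false)) ≐ R,  A ≐ h(empty,one,m).
Delete trivial equation one ≐ one.
Bind R := wrap(h(false,one,false)); no other remaining equation mentions R. Substituting into the earlier binding gives Y2 := wrap(h(false,one,false)).
Bind A := h(empty,one,m).
MGU = { B := false, S := h(h(h(m,wrap(one),s(m)),one,false),one,m), Y2 := wrap(h(false,one,false)), X := h(m,wrap(one),s(m)), R := wrap(h(false,one,false)), A := h(empty,one,m) }, so S := h(h(h(m,wrap(one),s(m)),one,false),one,m).

h(h(h(m,wrap(one),s(m)),one,false),one,m)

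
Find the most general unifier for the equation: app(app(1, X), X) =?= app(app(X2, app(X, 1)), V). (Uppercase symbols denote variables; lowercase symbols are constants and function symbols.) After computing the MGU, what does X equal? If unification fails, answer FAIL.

FAIL

Decompose app/2: app(1, X) =?= app(X2, app(X, 1)),  X =?= V.
Decompose app/2: 1 =?= X2,  X =?= app(X, 1).
Bind X2 := 1; no other remaining equation mentions X2.
Occurs check fails: X occurs in app(X, 1); the equation X =?= app(X, 1) has no finite solution.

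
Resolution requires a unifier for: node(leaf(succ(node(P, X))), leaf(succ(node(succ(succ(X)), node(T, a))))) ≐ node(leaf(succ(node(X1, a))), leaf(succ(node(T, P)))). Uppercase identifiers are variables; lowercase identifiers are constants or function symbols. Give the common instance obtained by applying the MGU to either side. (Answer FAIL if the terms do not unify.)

node(leaf(succ(node(node(succ(succ(a)), a), a))), leaf(succ(node(succ(succ(a)), node(succ(succ(a)), a)))))

Decompose node/2: leaf(succ(node(P, X))) ≐ leaf(succ(node(X1, a))),  leaf(succ(node(succ(succ(X)), node(T, a)))) ≐ leaf(succ(node(T, P))).
Decompose leaf/1: succ(node(P, X)) ≐ succ(node(X1, a)).
Decompose succ/1: node(P, X) ≐ node(X1, a).
Decompose node/2: P ≐ X1,  X ≐ a.
Bind P := X1; substituting into the one remaining equation that mentions P gives: leaf(succ(node(succ(succ(X)), node(T, a)))) ≐ leaf(succ(node(T, X1))).
Bind X := a; substituting into the remaining equation gives: leaf(succ(node(succ(succ(a)), node(T, a)))) ≐ leaf(succ(node(T, X1))).
Decompose leaf/1: succ(node(succ(succ(a)), node(T, a))) ≐ succ(node(T, X1)).
Decompose succ/1: node(succ(succ(a)), node(T, a)) ≐ node(T, X1).
Decompose node/2: succ(succ(a)) ≐ T,  node(T, a) ≐ X1.
Bind T := succ(succ(a)); substituting into the remaining equation gives: node(succ(succ(a)), a) ≐ X1.
Bind X1 := node(succ(succ(a)), a). Substituting into the earlier binding gives P := node(succ(succ(a)), a).
Applying the MGU to either side gives node(leaf(succ(node(node(succ(succ(a)), a), a))), leaf(succ(node(succ(succ(a)), node(succ(succ(a)), a))))).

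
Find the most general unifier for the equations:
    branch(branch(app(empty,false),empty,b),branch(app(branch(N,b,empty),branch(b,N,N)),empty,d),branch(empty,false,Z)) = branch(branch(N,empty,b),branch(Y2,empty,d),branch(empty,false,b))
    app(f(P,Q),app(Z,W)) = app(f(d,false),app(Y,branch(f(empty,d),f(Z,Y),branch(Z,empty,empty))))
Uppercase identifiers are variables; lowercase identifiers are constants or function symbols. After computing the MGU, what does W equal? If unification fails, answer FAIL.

Decompose branch/3: branch(app(empty,false),empty,b) = branch(N,empty,b),  branch(app(branch(N,b,empty),branch(b,N,N)),empty,d) = branch(Y2,empty,d),  branch(empty,false,Z) = branch(empty,false,b).
Decompose branch/3: app(empty,false) = N,  empty = empty,  b = b.
Bind N := app(empty,false); substituting into the one remaining equation that mentions N gives: branch(app(branch(app(empty,false),b,empty),branch(b,app(empty,false),app(empty,false))),empty,d) = branch(Y2,empty,d).
Delete trivial equation empty = empty.
Delete trivial equation b = b.
Decompose branch/3: app(branch(app(empty,false),b,empty),branch(b,app(empty,false),app(empty,false))) = Y2,  empty = empty,  d = d.
Bind Y2 := app(branch(app(empty,false),b,empty),branch(b,app(empty,false),app(empty,false))); no other remaining equation mentions Y2.
Delete trivial equation empty = empty.
Delete trivial equation d = d.
Decompose branch/3: empty = empty,  false = false,  Z = b.
Delete trivial equation empty = empty.
Delete trivial equation false = false.
Bind Z := b; substituting into the remaining equation gives: app(f(P,Q),app(b,W)) = app(f(d,false),app(Y,branch(f(empty,d),f(b,Y),branch(b,empty,empty)))).
Decompose app/2: f(P,Q) = f(d,false),  app(b,W) = app(Y,branch(f(empty,d),f(b,Y),branch(b,empty,empty))).
Decompose f/2: P = d,  Q = false.
Bind P := d; no other remaining equation mentions P.
Bind Q := false; no other remaining equation mentions Q.
Decompose app/2: b = Y,  W = branch(f(empty,d),f(b,Y),branch(b,empty,empty)).
Bind Y := b; substituting into the remaining equation gives: W = branch(f(empty,d),f(b,b),branch(b,empty,empty)).
Bind W := branch(f(empty,d),f(b,b),branch(b,empty,empty)).
MGU = { N ↦ app(empty,false), Y2 ↦ app(branch(app(empty,false),b,empty),branch(b,app(empty,false),app(empty,false))), Z ↦ b, P ↦ d, Q ↦ false, Y ↦ b, W ↦ branch(f(empty,d),f(b,b),branch(b,empty,empty)) }, so W ↦ branch(f(empty,d),f(b,b),branch(b,empty,empty)).

branch(f(empty,d),f(b,b),branch(b,empty,empty))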